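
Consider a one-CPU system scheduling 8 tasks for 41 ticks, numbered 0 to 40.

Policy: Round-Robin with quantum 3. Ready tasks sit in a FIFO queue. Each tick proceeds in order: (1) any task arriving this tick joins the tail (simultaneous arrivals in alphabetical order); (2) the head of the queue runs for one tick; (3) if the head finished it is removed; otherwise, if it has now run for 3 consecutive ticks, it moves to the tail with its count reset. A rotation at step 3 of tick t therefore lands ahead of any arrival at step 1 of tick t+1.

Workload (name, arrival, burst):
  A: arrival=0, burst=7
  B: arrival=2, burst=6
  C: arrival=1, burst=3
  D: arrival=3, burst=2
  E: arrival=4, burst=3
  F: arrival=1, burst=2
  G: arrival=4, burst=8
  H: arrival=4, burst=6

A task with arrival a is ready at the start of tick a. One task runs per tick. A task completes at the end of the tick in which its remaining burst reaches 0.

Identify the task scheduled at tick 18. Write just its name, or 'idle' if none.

t=0: queue=[A] q_used=0 → run A
t=1: queue=[A,C,F] q_used=1 → run A
t=2: queue=[A,C,F,B] q_used=2 → run A
t=3: queue=[C,F,B,A,D] q_used=0 → run C
t=4: queue=[C,F,B,A,D,E,G,H] q_used=1 → run C
t=5: queue=[C,F,B,A,D,E,G,H] q_used=2 → run C
t=6: queue=[F,B,A,D,E,G,H] q_used=0 → run F
t=7: queue=[F,B,A,D,E,G,H] q_used=1 → run F
t=8: queue=[B,A,D,E,G,H] q_used=0 → run B
t=9: queue=[B,A,D,E,G,H] q_used=1 → run B
t=10: queue=[B,A,D,E,G,H] q_used=2 → run B
t=11: queue=[A,D,E,G,H,B] q_used=0 → run A
t=12: queue=[A,D,E,G,H,B] q_used=1 → run A
t=13: queue=[A,D,E,G,H,B] q_used=2 → run A
t=14: queue=[D,E,G,H,B,A] q_used=0 → run D
t=15: queue=[D,E,G,H,B,A] q_used=1 → run D
t=16: queue=[E,G,H,B,A] q_used=0 → run E
t=17: queue=[E,G,H,B,A] q_used=1 → run E
t=18: queue=[E,G,H,B,A] q_used=2 → run E
t=19: queue=[G,H,B,A] q_used=0 → run G
t=20: queue=[G,H,B,A] q_used=1 → run G
t=21: queue=[G,H,B,A] q_used=2 → run G
t=22: queue=[H,B,A,G] q_used=0 → run H
t=23: queue=[H,B,A,G] q_used=1 → run H
t=24: queue=[H,B,A,G] q_used=2 → run H
t=25: queue=[B,A,G,H] q_used=0 → run B
t=26: queue=[B,A,G,H] q_used=1 → run B
t=27: queue=[B,A,G,H] q_used=2 → run B
t=28: queue=[A,G,H] q_used=0 → run A
t=29: queue=[G,H] q_used=0 → run G
t=30: queue=[G,H] q_used=1 → run G
t=31: queue=[G,H] q_used=2 → run G
t=32: queue=[H,G] q_used=0 → run H
t=33: queue=[H,G] q_used=1 → run H
t=34: queue=[H,G] q_used=2 → run H
t=35: queue=[G] q_used=0 → run G
t=36: queue=[G] q_used=1 → run G
t=37: (idle)
t=38: (idle)
t=39: (idle)
t=40: (idle)

running at tick 18 = E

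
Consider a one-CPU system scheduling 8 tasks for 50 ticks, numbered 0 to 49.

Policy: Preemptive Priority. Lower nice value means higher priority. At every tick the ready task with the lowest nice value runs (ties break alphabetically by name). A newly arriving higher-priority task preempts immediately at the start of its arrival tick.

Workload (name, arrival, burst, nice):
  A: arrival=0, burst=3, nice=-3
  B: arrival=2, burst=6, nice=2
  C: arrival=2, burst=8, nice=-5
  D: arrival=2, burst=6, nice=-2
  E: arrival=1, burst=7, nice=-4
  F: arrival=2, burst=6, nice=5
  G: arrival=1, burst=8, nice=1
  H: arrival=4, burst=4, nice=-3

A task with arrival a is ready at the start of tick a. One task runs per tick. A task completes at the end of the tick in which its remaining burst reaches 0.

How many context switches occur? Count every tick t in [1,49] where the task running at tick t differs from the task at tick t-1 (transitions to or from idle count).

t=0: ready={A} → run A
t=1: ready={A,E,G} → run E
t=2: ready={A,B,C,D,E,F,G} → run C
t=3: ready={A,B,C,D,E,F,G} → run C
t=4: ready={A,B,C,D,E,F,G,H} → run C
t=5: ready={A,B,C,D,E,F,G,H} → run C
t=6: ready={A,B,C,D,E,F,G,H} → run C
t=7: ready={A,B,C,D,E,F,G,H} → run C
t=8: ready={A,B,C,D,E,F,G,H} → run C
t=9: ready={A,B,C,D,E,F,G,H} → run C
t=10: ready={A,B,D,E,F,G,H} → run E
t=11: ready={A,B,D,E,F,G,H} → run E
t=12: ready={A,B,D,E,F,G,H} → run E
t=13: ready={A,B,D,E,F,G,H} → run E
t=14: ready={A,B,D,E,F,G,H} → run E
t=15: ready={A,B,D,E,F,G,H} → run E
t=16: ready={A,B,D,F,G,H} → run A
t=17: ready={A,B,D,F,G,H} → run A
t=18: ready={B,D,F,G,H} → run H
t=19: ready={B,D,F,G,H} → run H
t=20: ready={B,D,F,G,H} → run H
t=21: ready={B,D,F,G,H} → run H
t=22: ready={B,D,F,G} → run D
t=23: ready={B,D,F,G} → run D
t=24: ready={B,D,F,G} → run D
t=25: ready={B,D,F,G} → run D
t=26: ready={B,D,F,G} → run D
t=27: ready={B,D,F,G} → run D
t=28: ready={B,F,G} → run G
t=29: ready={B,F,G} → run G
t=30: ready={B,F,G} → run G
t=31: ready={B,F,G} → run G
t=32: ready={B,F,G} → run G
t=33: ready={B,F,G} → run G
t=34: ready={B,F,G} → run G
t=35: ready={B,F,G} → run G
t=36: ready={B,F} → run B
t=37: ready={B,F} → run B
t=38: ready={B,F} → run B
t=39: ready={B,F} → run B
t=40: ready={B,F} → run B
t=41: ready={B,F} → run B
t=42: ready={F} → run F
t=43: ready={F} → run F
t=44: ready={F} → run F
t=45: ready={F} → run F
t=46: ready={F} → run F
t=47: ready={F} → run F
t=48: (idle)
t=49: (idle)

context switches = 10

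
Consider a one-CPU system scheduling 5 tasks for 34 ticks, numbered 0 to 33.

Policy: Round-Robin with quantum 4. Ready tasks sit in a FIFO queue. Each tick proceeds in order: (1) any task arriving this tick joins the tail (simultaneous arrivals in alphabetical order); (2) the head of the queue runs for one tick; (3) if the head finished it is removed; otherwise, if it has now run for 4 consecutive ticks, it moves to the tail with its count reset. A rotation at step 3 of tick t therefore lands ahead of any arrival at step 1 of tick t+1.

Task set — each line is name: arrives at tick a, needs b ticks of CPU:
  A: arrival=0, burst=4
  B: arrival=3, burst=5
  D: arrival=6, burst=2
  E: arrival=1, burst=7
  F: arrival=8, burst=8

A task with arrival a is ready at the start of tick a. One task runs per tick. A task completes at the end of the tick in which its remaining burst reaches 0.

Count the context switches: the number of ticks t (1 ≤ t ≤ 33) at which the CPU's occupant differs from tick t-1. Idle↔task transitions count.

context switches = 8

t=0: queue=[A] q_used=0 → run A
t=1: queue=[A,E] q_used=1 → run A
t=2: queue=[A,E] q_used=2 → run A
t=3: queue=[A,E,B] q_used=3 → run A
t=4: queue=[E,B] q_used=0 → run E
t=5: queue=[E,B] q_used=1 → run E
t=6: queue=[E,B,D] q_used=2 → run E
t=7: queue=[E,B,D] q_used=3 → run E
t=8: queue=[B,D,E,F] q_used=0 → run B
t=9: queue=[B,D,E,F] q_used=1 → run B
t=10: queue=[B,D,E,F] q_used=2 → run B
t=11: queue=[B,D,E,F] q_used=3 → run B
t=12: queue=[D,E,F,B] q_used=0 → run D
t=13: queue=[D,E,F,B] q_used=1 → run D
t=14: queue=[E,F,B] q_used=0 → run E
t=15: queue=[E,F,B] q_used=1 → run E
t=16: queue=[E,F,B] q_used=2 → run E
t=17: queue=[F,B] q_used=0 → run F
t=18: queue=[F,B] q_used=1 → run F
t=19: queue=[F,B] q_used=2 → run F
t=20: queue=[F,B] q_used=3 → run F
t=21: queue=[B,F] q_used=0 → run B
t=22: queue=[F] q_used=0 → run F
t=23: queue=[F] q_used=1 → run F
t=24: queue=[F] q_used=2 → run F
t=25: queue=[F] q_used=3 → run F
t=26: (idle)
t=27: (idle)
t=28: (idle)
t=29: (idle)
t=30: (idle)
t=31: (idle)
t=32: (idle)
t=33: (idle)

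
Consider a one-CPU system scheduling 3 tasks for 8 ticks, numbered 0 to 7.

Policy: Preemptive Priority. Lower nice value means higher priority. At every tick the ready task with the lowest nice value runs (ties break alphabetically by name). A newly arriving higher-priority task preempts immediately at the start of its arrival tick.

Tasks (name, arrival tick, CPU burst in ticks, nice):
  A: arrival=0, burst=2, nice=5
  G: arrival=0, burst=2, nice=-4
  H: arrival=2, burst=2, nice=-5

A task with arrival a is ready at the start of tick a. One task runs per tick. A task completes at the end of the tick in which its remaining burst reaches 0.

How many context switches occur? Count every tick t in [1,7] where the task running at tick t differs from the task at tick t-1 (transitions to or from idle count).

t=0: ready={A,G} → run G
t=1: ready={A,G} → run G
t=2: ready={A,H} → run H
t=3: ready={A,H} → run H
t=4: ready={A} → run A
t=5: ready={A} → run A
t=6: (idle)
t=7: (idle)

context switches = 3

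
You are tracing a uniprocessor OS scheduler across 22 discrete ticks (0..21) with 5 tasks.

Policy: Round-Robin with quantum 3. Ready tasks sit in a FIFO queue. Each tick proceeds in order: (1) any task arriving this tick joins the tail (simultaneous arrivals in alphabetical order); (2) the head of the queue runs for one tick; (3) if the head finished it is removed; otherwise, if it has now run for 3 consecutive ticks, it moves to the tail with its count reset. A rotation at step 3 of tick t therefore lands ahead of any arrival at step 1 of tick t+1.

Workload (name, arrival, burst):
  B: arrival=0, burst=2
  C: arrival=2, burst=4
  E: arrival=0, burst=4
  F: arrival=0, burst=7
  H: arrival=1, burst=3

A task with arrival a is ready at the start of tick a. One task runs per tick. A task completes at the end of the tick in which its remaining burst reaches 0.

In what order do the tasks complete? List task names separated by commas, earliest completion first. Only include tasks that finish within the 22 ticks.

completion order = B, H, E, C, F

t=0: queue=[B,E,F] q_used=0 → run B
t=1: queue=[B,E,F,H] q_used=1 → run B
t=2: queue=[E,F,H,C] q_used=0 → run E
t=3: queue=[E,F,H,C] q_used=1 → run E
t=4: queue=[E,F,H,C] q_used=2 → run E
t=5: queue=[F,H,C,E] q_used=0 → run F
t=6: queue=[F,H,C,E] q_used=1 → run F
t=7: queue=[F,H,C,E] q_used=2 → run F
t=8: queue=[H,C,E,F] q_used=0 → run H
t=9: queue=[H,C,E,F] q_used=1 → run H
t=10: queue=[H,C,E,F] q_used=2 → run H
t=11: queue=[C,E,F] q_used=0 → run C
t=12: queue=[C,E,F] q_used=1 → run C
t=13: queue=[C,E,F] q_used=2 → run C
t=14: queue=[E,F,C] q_used=0 → run E
t=15: queue=[F,C] q_used=0 → run F
t=16: queue=[F,C] q_used=1 → run F
t=17: queue=[F,C] q_used=2 → run F
t=18: queue=[C,F] q_used=0 → run C
t=19: queue=[F] q_used=0 → run F
t=20: (idle)
t=21: (idle)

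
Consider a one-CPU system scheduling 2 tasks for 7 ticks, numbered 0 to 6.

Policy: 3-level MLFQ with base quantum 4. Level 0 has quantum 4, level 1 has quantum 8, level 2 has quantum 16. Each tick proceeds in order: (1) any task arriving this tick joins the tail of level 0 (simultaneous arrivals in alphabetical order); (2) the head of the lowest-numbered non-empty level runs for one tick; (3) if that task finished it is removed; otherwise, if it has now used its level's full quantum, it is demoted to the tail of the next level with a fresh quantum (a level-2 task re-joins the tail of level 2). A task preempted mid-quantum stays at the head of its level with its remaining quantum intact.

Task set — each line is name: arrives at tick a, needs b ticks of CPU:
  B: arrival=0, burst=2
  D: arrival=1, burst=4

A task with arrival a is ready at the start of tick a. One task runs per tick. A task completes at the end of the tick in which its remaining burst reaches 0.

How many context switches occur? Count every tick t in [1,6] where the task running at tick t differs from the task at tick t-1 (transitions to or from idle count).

t=0: L0/L1/L2 = B/-/- → run B
t=1: L0/L1/L2 = BD/-/- → run B
t=2: L0/L1/L2 = D/-/- → run D
t=3: L0/L1/L2 = D/-/- → run D
t=4: L0/L1/L2 = D/-/- → run D
t=5: L0/L1/L2 = D/-/- → run D
t=6: (idle)

context switches = 2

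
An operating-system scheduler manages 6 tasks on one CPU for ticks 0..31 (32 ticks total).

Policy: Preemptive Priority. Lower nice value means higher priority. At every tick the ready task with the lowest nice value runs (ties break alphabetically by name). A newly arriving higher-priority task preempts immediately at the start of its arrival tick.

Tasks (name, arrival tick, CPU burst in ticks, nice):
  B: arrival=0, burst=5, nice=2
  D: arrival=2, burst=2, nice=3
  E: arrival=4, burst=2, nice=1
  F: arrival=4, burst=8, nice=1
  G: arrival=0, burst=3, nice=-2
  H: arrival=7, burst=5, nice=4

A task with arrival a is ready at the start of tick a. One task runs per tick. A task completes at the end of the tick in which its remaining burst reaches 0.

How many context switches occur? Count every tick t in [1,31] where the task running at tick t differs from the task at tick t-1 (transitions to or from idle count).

context switches = 7

t=0: ready={B,G} → run G
t=1: ready={B,G} → run G
t=2: ready={B,D,G} → run G
t=3: ready={B,D} → run B
t=4: ready={B,D,E,F} → run E
t=5: ready={B,D,E,F} → run E
t=6: ready={B,D,F} → run F
t=7: ready={B,D,F,H} → run F
t=8: ready={B,D,F,H} → run F
t=9: ready={B,D,F,H} → run F
t=10: ready={B,D,F,H} → run F
t=11: ready={B,D,F,H} → run F
t=12: ready={B,D,F,H} → run F
t=13: ready={B,D,F,H} → run F
t=14: ready={B,D,H} → run B
t=15: ready={B,D,H} → run B
t=16: ready={B,D,H} → run B
t=17: ready={B,D,H} → run B
t=18: ready={D,H} → run D
t=19: ready={D,H} → run D
t=20: ready={H} → run H
t=21: ready={H} → run H
t=22: ready={H} → run H
t=23: ready={H} → run H
t=24: ready={H} → run H
t=25: (idle)
t=26: (idle)
t=27: (idle)
t=28: (idle)
t=29: (idle)
t=30: (idle)
t=31: (idle)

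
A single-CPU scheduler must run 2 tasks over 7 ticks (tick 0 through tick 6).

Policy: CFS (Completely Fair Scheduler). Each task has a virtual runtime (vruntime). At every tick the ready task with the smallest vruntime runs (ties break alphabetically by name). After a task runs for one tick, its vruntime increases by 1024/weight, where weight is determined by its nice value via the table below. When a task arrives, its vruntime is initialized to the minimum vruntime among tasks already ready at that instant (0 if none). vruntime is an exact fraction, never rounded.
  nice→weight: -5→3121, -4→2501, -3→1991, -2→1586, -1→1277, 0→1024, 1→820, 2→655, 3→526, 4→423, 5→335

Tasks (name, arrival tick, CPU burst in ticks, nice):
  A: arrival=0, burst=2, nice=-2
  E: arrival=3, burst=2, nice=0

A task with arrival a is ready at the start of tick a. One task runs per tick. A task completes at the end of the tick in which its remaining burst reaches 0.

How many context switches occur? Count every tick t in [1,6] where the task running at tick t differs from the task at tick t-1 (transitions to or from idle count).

context switches = 3

t=0: vr[A=0] → run A
t=1: vr[A=512/793] → run A
t=2: (idle)
t=3: vr[E=0] → run E
t=4: vr[E=1] → run E
t=5: (idle)
t=6: (idle)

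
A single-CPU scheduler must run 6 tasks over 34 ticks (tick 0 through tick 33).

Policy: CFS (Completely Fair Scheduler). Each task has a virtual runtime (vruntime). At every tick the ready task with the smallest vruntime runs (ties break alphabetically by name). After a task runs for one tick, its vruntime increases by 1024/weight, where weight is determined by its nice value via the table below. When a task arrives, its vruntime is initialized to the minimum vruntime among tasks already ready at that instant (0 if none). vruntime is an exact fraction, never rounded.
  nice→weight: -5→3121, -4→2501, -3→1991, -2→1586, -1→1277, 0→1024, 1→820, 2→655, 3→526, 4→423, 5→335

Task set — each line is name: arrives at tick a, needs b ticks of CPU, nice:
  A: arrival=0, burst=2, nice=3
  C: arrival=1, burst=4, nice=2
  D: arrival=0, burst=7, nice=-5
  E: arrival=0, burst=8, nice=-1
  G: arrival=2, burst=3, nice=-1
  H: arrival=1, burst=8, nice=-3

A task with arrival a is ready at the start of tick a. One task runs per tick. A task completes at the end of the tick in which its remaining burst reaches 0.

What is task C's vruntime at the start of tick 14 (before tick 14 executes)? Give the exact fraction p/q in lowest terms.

vruntime(C, start of tick 14) = 1024/655

t=0: vr[A=0 D=0 E=0] → run A
t=1: vr[A=512/263 C=0 D=0 E=0 H=0] → run C
t=2: vr[A=512/263 C=1024/655 D=0 E=0 G=0 H=0] → run D
t=3: vr[A=512/263 C=1024/655 D=1024/3121 E=0 G=0 H=0] → run E
t=4: vr[A=512/263 C=1024/655 D=1024/3121 E=1024/1277 G=0 H=0] → run G
t=5: vr[A=512/263 C=1024/655 D=1024/3121 E=1024/1277 G=1024/1277 H=0] → run H
t=6: vr[A=512/263 C=1024/655 D=1024/3121 E=1024/1277 G=1024/1277 H=1024/1991] → run D
t=7: vr[A=512/263 C=1024/655 D=2048/3121 E=1024/1277 G=1024/1277 H=1024/1991] → run H
t=8: vr[A=512/263 C=1024/655 D=2048/3121 E=1024/1277 G=1024/1277 H=2048/1991] → run D
t=9: vr[A=512/263 C=1024/655 D=3072/3121 E=1024/1277 G=1024/1277 H=2048/1991] → run E
t=10: vr[A=512/263 C=1024/655 D=3072/3121 E=2048/1277 G=1024/1277 H=2048/1991] → run G
t=11: vr[A=512/263 C=1024/655 D=3072/3121 E=2048/1277 G=2048/1277 H=2048/1991] → run D
t=12: vr[A=512/263 C=1024/655 D=4096/3121 E=2048/1277 G=2048/1277 H=2048/1991] → run H
t=13: vr[A=512/263 C=1024/655 D=4096/3121 E=2048/1277 G=2048/1277 H=3072/1991] → run D
t=14: vr[A=512/263 C=1024/655 D=5120/3121 E=2048/1277 G=2048/1277 H=3072/1991] → run H
t=15: vr[A=512/263 C=1024/655 D=5120/3121 E=2048/1277 G=2048/1277 H=4096/1991] → run C
t=16: vr[A=512/263 C=2048/655 D=5120/3121 E=2048/1277 G=2048/1277 H=4096/1991] → run E
t=17: vr[A=512/263 C=2048/655 D=5120/3121 E=3072/1277 G=2048/1277 H=4096/1991] → run G
t=18: vr[A=512/263 C=2048/655 D=5120/3121 E=3072/1277 H=4096/1991] → run D
t=19: vr[A=512/263 C=2048/655 D=6144/3121 E=3072/1277 H=4096/1991] → run A
t=20: vr[C=2048/655 D=6144/3121 E=3072/1277 H=4096/1991] → run D
t=21: vr[C=2048/655 E=3072/1277 H=4096/1991] → run H
t=22: vr[C=2048/655 E=3072/1277 H=5120/1991] → run E
t=23: vr[C=2048/655 E=4096/1277 H=5120/1991] → run H
t=24: vr[C=2048/655 E=4096/1277 H=6144/1991] → run H
t=25: vr[C=2048/655 E=4096/1277 H=7168/1991] → run C
t=26: vr[C=3072/655 E=4096/1277 H=7168/1991] → run E
t=27: vr[C=3072/655 E=5120/1277 H=7168/1991] → run H
t=28: vr[C=3072/655 E=5120/1277] → run E
t=29: vr[C=3072/655 E=6144/1277] → run C
t=30: vr[E=6144/1277] → run E
t=31: vr[E=7168/1277] → run E
t=32: (idle)
t=33: (idle)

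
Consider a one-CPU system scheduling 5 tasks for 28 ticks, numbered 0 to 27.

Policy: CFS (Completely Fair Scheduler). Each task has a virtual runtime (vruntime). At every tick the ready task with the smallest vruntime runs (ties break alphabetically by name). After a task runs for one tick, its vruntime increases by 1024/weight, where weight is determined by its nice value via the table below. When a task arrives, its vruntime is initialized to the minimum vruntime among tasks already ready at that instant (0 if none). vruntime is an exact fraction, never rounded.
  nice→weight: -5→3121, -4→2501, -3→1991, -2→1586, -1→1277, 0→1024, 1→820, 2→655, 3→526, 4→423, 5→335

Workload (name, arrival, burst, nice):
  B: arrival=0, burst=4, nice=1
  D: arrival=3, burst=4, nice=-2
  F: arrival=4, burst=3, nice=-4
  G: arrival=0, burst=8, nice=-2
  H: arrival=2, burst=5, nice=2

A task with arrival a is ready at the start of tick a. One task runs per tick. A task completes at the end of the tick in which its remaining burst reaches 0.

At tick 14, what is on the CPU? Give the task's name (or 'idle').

running at tick 14 = B

t=0: vr[B=0 G=0] → run B
t=1: vr[B=256/205 G=0] → run G
t=2: vr[B=256/205 G=512/793 H=512/793] → run G
t=3: vr[B=256/205 D=512/793 G=1024/793 H=512/793] → run D
t=4: vr[B=256/205 D=1024/793 F=512/793 G=1024/793 H=512/793] → run F
t=5: vr[B=256/205 D=1024/793 F=34304/32513 G=1024/793 H=512/793] → run H
t=6: vr[B=256/205 D=1024/793 F=34304/32513 G=1024/793 H=1147392/519415] → run F
t=7: vr[B=256/205 D=1024/793 F=47616/32513 G=1024/793 H=1147392/519415] → run B
t=8: vr[B=512/205 D=1024/793 F=47616/32513 G=1024/793 H=1147392/519415] → run D
t=9: vr[B=512/205 D=1536/793 F=47616/32513 G=1024/793 H=1147392/519415] → run G
t=10: vr[B=512/205 D=1536/793 F=47616/32513 G=1536/793 H=1147392/519415] → run F
t=11: vr[B=512/205 D=1536/793 G=1536/793 H=1147392/519415] → run D
t=12: vr[B=512/205 D=2048/793 G=1536/793 H=1147392/519415] → run G
t=13: vr[B=512/205 D=2048/793 G=2048/793 H=1147392/519415] → run H
t=14: vr[B=512/205 D=2048/793 G=2048/793 H=1959424/519415] → run B
t=15: vr[B=768/205 D=2048/793 G=2048/793 H=1959424/519415] → run D
t=16: vr[B=768/205 G=2048/793 H=1959424/519415] → run G
t=17: vr[B=768/205 G=2560/793 H=1959424/519415] → run G
t=18: vr[B=768/205 G=3072/793 H=1959424/519415] → run B
t=19: vr[G=3072/793 H=1959424/519415] → run H
t=20: vr[G=3072/793 H=2771456/519415] → run G
t=21: vr[G=3584/793 H=2771456/519415] → run G
t=22: vr[H=2771456/519415] → run H
t=23: vr[H=3583488/519415] → run H
t=24: (idle)
t=25: (idle)
t=26: (idle)
t=27: (idle)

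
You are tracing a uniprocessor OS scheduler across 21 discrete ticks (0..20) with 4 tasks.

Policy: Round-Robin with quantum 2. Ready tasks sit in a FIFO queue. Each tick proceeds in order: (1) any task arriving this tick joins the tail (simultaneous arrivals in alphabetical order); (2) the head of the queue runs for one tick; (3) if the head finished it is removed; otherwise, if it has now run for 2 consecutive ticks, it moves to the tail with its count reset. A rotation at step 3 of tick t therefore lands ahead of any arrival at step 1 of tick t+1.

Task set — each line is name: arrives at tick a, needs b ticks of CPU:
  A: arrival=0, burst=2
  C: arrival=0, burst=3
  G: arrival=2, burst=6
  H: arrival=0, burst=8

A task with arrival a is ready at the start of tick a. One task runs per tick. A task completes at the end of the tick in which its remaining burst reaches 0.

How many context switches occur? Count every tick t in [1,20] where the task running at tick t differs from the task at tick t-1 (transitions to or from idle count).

context switches = 10

t=0: queue=[A,C,H] q_used=0 → run A
t=1: queue=[A,C,H] q_used=1 → run A
t=2: queue=[C,H,G] q_used=0 → run C
t=3: queue=[C,H,G] q_used=1 → run C
t=4: queue=[H,G,C] q_used=0 → run H
t=5: queue=[H,G,C] q_used=1 → run H
t=6: queue=[G,C,H] q_used=0 → run G
t=7: queue=[G,C,H] q_used=1 → run G
t=8: queue=[C,H,G] q_used=0 → run C
t=9: queue=[H,G] q_used=0 → run H
t=10: queue=[H,G] q_used=1 → run H
t=11: queue=[G,H] q_used=0 → run G
t=12: queue=[G,H] q_used=1 → run G
t=13: queue=[H,G] q_used=0 → run H
t=14: queue=[H,G] q_used=1 → run H
t=15: queue=[G,H] q_used=0 → run G
t=16: queue=[G,H] q_used=1 → run G
t=17: queue=[H] q_used=0 → run H
t=18: queue=[H] q_used=1 → run H
t=19: (idle)
t=20: (idle)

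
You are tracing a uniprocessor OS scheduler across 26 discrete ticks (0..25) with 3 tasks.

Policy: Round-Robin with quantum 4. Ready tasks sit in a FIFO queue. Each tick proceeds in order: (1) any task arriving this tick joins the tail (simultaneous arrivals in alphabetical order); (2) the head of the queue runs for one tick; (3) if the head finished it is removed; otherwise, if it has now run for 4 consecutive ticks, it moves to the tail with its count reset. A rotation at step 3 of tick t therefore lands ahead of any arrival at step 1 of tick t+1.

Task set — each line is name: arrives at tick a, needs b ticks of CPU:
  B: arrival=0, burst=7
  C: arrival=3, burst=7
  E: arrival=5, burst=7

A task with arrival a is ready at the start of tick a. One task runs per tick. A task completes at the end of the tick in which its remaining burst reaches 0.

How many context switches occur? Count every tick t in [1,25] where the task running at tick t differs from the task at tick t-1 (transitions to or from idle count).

t=0: queue=[B] q_used=0 → run B
t=1: queue=[B] q_used=1 → run B
t=2: queue=[B] q_used=2 → run B
t=3: queue=[B,C] q_used=3 → run B
t=4: queue=[C,B] q_used=0 → run C
t=5: queue=[C,B,E] q_used=1 → run C
t=6: queue=[C,B,E] q_used=2 → run C
t=7: queue=[C,B,E] q_used=3 → run C
t=8: queue=[B,E,C] q_used=0 → run B
t=9: queue=[B,E,C] q_used=1 → run B
t=10: queue=[B,E,C] q_used=2 → run B
t=11: queue=[E,C] q_used=0 → run E
t=12: queue=[E,C] q_used=1 → run E
t=13: queue=[E,C] q_used=2 → run E
t=14: queue=[E,C] q_used=3 → run E
t=15: queue=[C,E] q_used=0 → run C
t=16: queue=[C,E] q_used=1 → run C
t=17: queue=[C,E] q_used=2 → run C
t=18: queue=[E] q_used=0 → run E
t=19: queue=[E] q_used=1 → run E
t=20: queue=[E] q_used=2 → run E
t=21: (idle)
t=22: (idle)
t=23: (idle)
t=24: (idle)
t=25: (idle)

context switches = 6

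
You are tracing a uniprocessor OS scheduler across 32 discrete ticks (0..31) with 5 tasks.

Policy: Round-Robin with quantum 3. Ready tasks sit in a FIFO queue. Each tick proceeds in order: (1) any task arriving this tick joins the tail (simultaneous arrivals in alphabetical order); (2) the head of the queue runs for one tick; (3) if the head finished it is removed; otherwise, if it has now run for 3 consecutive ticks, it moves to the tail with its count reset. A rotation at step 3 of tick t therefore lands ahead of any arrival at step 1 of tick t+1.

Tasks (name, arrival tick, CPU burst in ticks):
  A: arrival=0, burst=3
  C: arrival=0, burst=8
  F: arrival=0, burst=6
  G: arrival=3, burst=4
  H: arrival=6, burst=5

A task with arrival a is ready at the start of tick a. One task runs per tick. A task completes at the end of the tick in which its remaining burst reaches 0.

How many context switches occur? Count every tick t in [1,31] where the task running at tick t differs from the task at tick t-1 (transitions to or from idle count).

context switches = 10

t=0: queue=[A,C,F] q_used=0 → run A
t=1: queue=[A,C,F] q_used=1 → run A
t=2: queue=[A,C,F] q_used=2 → run A
t=3: queue=[C,F,G] q_used=0 → run C
t=4: queue=[C,F,G] q_used=1 → run C
t=5: queue=[C,F,G] q_used=2 → run C
t=6: queue=[F,G,C,H] q_used=0 → run F
t=7: queue=[F,G,C,H] q_used=1 → run F
t=8: queue=[F,G,C,H] q_used=2 → run F
t=9: queue=[G,C,H,F] q_used=0 → run G
t=10: queue=[G,C,H,F] q_used=1 → run G
t=11: queue=[G,C,H,F] q_used=2 → run G
t=12: queue=[C,H,F,G] q_used=0 → run C
t=13: queue=[C,H,F,G] q_used=1 → run C
t=14: queue=[C,H,F,G] q_used=2 → run C
t=15: queue=[H,F,G,C] q_used=0 → run H
t=16: queue=[H,F,G,C] q_used=1 → run H
t=17: queue=[H,F,G,C] q_used=2 → run H
t=18: queue=[F,G,C,H] q_used=0 → run F
t=19: queue=[F,G,C,H] q_used=1 → run F
t=20: queue=[F,G,C,H] q_used=2 → run F
t=21: queue=[G,C,H] q_used=0 → run G
t=22: queue=[C,H] q_used=0 → run C
t=23: queue=[C,H] q_used=1 → run C
t=24: queue=[H] q_used=0 → run H
t=25: queue=[H] q_used=1 → run H
t=26: (idle)
t=27: (idle)
t=28: (idle)
t=29: (idle)
t=30: (idle)
t=31: (idle)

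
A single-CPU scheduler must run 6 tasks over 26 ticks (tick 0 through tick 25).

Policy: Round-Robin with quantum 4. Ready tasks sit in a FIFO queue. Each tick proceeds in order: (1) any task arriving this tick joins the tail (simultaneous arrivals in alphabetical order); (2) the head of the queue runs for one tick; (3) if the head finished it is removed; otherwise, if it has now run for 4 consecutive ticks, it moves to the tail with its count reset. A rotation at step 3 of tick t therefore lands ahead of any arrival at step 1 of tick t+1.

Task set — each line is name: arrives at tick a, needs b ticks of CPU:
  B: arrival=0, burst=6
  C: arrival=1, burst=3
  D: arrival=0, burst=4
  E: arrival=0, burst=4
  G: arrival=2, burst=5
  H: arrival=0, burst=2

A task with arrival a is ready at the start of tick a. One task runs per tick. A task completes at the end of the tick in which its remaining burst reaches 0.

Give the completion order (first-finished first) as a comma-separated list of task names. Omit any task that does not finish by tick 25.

completion order = D, E, H, C, B, G

t=0: queue=[B,D,E,H] q_used=0 → run B
t=1: queue=[B,D,E,H,C] q_used=1 → run B
t=2: queue=[B,D,E,H,C,G] q_used=2 → run B
t=3: queue=[B,D,E,H,C,G] q_used=3 → run B
t=4: queue=[D,E,H,C,G,B] q_used=0 → run D
t=5: queue=[D,E,H,C,G,B] q_used=1 → run D
t=6: queue=[D,E,H,C,G,B] q_used=2 → run D
t=7: queue=[D,E,H,C,G,B] q_used=3 → run D
t=8: queue=[E,H,C,G,B] q_used=0 → run E
t=9: queue=[E,H,C,G,B] q_used=1 → run E
t=10: queue=[E,H,C,G,B] q_used=2 → run E
t=11: queue=[E,H,C,G,B] q_used=3 → run E
t=12: queue=[H,C,G,B] q_used=0 → run H
t=13: queue=[H,C,G,B] q_used=1 → run H
t=14: queue=[C,G,B] q_used=0 → run C
t=15: queue=[C,G,B] q_used=1 → run C
t=16: queue=[C,G,B] q_used=2 → run C
t=17: queue=[G,B] q_used=0 → run G
t=18: queue=[G,B] q_used=1 → run G
t=19: queue=[G,B] q_used=2 → run G
t=20: queue=[G,B] q_used=3 → run G
t=21: queue=[B,G] q_used=0 → run B
t=22: queue=[B,G] q_used=1 → run B
t=23: queue=[G] q_used=0 → run G
t=24: (idle)
t=25: (idle)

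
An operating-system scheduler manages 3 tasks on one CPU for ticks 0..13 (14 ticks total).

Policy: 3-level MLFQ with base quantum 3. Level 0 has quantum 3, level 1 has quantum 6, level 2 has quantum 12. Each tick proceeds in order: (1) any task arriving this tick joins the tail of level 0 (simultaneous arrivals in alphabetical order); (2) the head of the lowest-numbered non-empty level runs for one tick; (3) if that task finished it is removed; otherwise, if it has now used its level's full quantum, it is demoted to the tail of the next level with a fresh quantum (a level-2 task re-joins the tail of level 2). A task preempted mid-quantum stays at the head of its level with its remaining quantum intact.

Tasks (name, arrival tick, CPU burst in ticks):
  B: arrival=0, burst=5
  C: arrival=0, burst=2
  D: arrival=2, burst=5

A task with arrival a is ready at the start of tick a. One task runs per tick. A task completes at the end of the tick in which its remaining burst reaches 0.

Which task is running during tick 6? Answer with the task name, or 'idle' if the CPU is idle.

t=0: L0/L1/L2 = BC/-/- → run B
t=1: L0/L1/L2 = BC/-/- → run B
t=2: L0/L1/L2 = BCD/-/- → run B
t=3: L0/L1/L2 = CD/B/- → run C
t=4: L0/L1/L2 = CD/B/- → run C
t=5: L0/L1/L2 = D/B/- → run D
t=6: L0/L1/L2 = D/B/- → run D
t=7: L0/L1/L2 = D/B/- → run D
t=8: L0/L1/L2 = -/BD/- → run B
t=9: L0/L1/L2 = -/BD/- → run B
t=10: L0/L1/L2 = -/D/- → run D
t=11: L0/L1/L2 = -/D/- → run D
t=12: (idle)
t=13: (idle)

running at tick 6 = D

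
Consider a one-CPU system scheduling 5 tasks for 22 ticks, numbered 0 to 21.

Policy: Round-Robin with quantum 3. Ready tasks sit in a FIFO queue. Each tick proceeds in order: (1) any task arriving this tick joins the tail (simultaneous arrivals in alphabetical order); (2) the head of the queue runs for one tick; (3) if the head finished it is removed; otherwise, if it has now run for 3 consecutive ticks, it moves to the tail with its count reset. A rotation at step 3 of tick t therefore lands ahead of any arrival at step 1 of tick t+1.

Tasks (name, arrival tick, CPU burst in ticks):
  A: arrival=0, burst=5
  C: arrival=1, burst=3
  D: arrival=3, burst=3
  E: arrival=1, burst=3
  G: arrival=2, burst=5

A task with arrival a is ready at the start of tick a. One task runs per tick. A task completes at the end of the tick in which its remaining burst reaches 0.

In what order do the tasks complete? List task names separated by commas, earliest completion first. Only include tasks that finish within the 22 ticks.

completion order = C, E, A, D, G

t=0: queue=[A] q_used=0 → run A
t=1: queue=[A,C,E] q_used=1 → run A
t=2: queue=[A,C,E,G] q_used=2 → run A
t=3: queue=[C,E,G,A,D] q_used=0 → run C
t=4: queue=[C,E,G,A,D] q_used=1 → run C
t=5: queue=[C,E,G,A,D] q_used=2 → run C
t=6: queue=[E,G,A,D] q_used=0 → run E
t=7: queue=[E,G,A,D] q_used=1 → run E
t=8: queue=[E,G,A,D] q_used=2 → run E
t=9: queue=[G,A,D] q_used=0 → run G
t=10: queue=[G,A,D] q_used=1 → run G
t=11: queue=[G,A,D] q_used=2 → run G
t=12: queue=[A,D,G] q_used=0 → run A
t=13: queue=[A,D,G] q_used=1 → run A
t=14: queue=[D,G] q_used=0 → run D
t=15: queue=[D,G] q_used=1 → run D
t=16: queue=[D,G] q_used=2 → run D
t=17: queue=[G] q_used=0 → run G
t=18: queue=[G] q_used=1 → run G
t=19: (idle)
t=20: (idle)
t=21: (idle)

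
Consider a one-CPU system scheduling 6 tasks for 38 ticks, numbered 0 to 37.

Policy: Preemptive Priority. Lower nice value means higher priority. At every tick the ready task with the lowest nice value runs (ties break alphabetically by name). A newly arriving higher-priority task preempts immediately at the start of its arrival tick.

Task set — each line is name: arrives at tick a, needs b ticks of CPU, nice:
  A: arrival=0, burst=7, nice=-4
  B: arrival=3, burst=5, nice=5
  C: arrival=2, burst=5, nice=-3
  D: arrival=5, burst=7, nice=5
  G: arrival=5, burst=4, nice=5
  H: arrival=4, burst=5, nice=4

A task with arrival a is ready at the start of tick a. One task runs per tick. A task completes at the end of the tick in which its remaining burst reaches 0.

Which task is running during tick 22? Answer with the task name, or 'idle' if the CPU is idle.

t=0: ready={A} → run A
t=1: ready={A} → run A
t=2: ready={A,C} → run A
t=3: ready={A,B,C} → run A
t=4: ready={A,B,C,H} → run A
t=5: ready={A,B,C,D,G,H} → run A
t=6: ready={A,B,C,D,G,H} → run A
t=7: ready={B,C,D,G,H} → run C
t=8: ready={B,C,D,G,H} → run C
t=9: ready={B,C,D,G,H} → run C
t=10: ready={B,C,D,G,H} → run C
t=11: ready={B,C,D,G,H} → run C
t=12: ready={B,D,G,H} → run H
t=13: ready={B,D,G,H} → run H
t=14: ready={B,D,G,H} → run H
t=15: ready={B,D,G,H} → run H
t=16: ready={B,D,G,H} → run H
t=17: ready={B,D,G} → run B
t=18: ready={B,D,G} → run B
t=19: ready={B,D,G} → run B
t=20: ready={B,D,G} → run B
t=21: ready={B,D,G} → run B
t=22: ready={D,G} → run D
t=23: ready={D,G} → run D
t=24: ready={D,G} → run D
t=25: ready={D,G} → run D
t=26: ready={D,G} → run D
t=27: ready={D,G} → run D
t=28: ready={D,G} → run D
t=29: ready={G} → run G
t=30: ready={G} → run G
t=31: ready={G} → run G
t=32: ready={G} → run G
t=33: (idle)
t=34: (idle)
t=35: (idle)
t=36: (idle)
t=37: (idle)

running at tick 22 = D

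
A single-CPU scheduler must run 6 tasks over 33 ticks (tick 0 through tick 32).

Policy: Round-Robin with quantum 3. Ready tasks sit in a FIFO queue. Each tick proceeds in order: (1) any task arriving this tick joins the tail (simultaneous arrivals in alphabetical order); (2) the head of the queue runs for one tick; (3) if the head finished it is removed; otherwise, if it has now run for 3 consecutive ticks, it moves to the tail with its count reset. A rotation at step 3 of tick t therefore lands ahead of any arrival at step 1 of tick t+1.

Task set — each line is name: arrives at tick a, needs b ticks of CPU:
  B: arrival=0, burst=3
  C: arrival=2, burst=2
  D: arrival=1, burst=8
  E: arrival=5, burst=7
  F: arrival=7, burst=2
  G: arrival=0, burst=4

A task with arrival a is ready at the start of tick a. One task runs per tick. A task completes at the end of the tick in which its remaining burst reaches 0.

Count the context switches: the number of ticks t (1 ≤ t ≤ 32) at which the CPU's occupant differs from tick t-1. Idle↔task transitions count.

t=0: queue=[B,G] q_used=0 → run B
t=1: queue=[B,G,D] q_used=1 → run B
t=2: queue=[B,G,D,C] q_used=2 → run B
t=3: queue=[G,D,C] q_used=0 → run G
t=4: queue=[G,D,C] q_used=1 → run G
t=5: queue=[G,D,C,E] q_used=2 → run G
t=6: queue=[D,C,E,G] q_used=0 → run D
t=7: queue=[D,C,E,G,F] q_used=1 → run D
t=8: queue=[D,C,E,G,F] q_used=2 → run D
t=9: queue=[C,E,G,F,D] q_used=0 → run C
t=10: queue=[C,E,G,F,D] q_used=1 → run C
t=11: queue=[E,G,F,D] q_used=0 → run E
t=12: queue=[E,G,F,D] q_used=1 → run E
t=13: queue=[E,G,F,D] q_used=2 → run E
t=14: queue=[G,F,D,E] q_used=0 → run G
t=15: queue=[F,D,E] q_used=0 → run F
t=16: queue=[F,D,E] q_used=1 → run F
t=17: queue=[D,E] q_used=0 → run D
t=18: queue=[D,E] q_used=1 → run D
t=19: queue=[D,E] q_used=2 → run D
t=20: queue=[E,D] q_used=0 → run E
t=21: queue=[E,D] q_used=1 → run E
t=22: queue=[E,D] q_used=2 → run E
t=23: queue=[D,E] q_used=0 → run D
t=24: queue=[D,E] q_used=1 → run D
t=25: queue=[E] q_used=0 → run E
t=26: (idle)
t=27: (idle)
t=28: (idle)
t=29: (idle)
t=30: (idle)
t=31: (idle)
t=32: (idle)

context switches = 11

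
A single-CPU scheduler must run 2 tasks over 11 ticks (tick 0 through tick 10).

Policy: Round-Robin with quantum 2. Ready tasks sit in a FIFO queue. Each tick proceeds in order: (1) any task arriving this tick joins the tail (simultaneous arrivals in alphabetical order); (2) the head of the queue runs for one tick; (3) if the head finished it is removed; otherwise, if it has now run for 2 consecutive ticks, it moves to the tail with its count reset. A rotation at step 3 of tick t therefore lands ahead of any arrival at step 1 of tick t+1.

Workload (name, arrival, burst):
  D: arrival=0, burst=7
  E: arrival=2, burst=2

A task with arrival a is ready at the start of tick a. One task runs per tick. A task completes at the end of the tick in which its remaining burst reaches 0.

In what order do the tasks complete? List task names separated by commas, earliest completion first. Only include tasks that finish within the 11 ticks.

t=0: queue=[D] q_used=0 → run D
t=1: queue=[D] q_used=1 → run D
t=2: queue=[D,E] q_used=0 → run D
t=3: queue=[D,E] q_used=1 → run D
t=4: queue=[E,D] q_used=0 → run E
t=5: queue=[E,D] q_used=1 → run E
t=6: queue=[D] q_used=0 → run D
t=7: queue=[D] q_used=1 → run D
t=8: queue=[D] q_used=0 → run D
t=9: (idle)
t=10: (idle)

completion order = E, D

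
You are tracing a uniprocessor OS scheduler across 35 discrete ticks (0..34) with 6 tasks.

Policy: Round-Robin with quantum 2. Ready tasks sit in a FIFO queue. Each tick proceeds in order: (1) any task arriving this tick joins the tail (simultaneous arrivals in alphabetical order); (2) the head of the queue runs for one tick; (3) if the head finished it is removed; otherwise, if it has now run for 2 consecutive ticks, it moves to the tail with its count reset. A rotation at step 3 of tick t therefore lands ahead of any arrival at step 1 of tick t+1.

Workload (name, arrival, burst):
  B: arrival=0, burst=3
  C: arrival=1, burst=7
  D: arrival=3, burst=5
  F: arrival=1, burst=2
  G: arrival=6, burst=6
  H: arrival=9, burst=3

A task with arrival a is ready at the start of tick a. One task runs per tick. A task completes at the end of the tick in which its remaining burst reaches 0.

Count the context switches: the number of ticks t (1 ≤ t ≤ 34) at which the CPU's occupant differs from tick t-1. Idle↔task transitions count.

t=0: queue=[B] q_used=0 → run B
t=1: queue=[B,C,F] q_used=1 → run B
t=2: queue=[C,F,B] q_used=0 → run C
t=3: queue=[C,F,B,D] q_used=1 → run C
t=4: queue=[F,B,D,C] q_used=0 → run F
t=5: queue=[F,B,D,C] q_used=1 → run F
t=6: queue=[B,D,C,G] q_used=0 → run B
t=7: queue=[D,C,G] q_used=0 → run D
t=8: queue=[D,C,G] q_used=1 → run D
t=9: queue=[C,G,D,H] q_used=0 → run C
t=10: queue=[C,G,D,H] q_used=1 → run C
t=11: queue=[G,D,H,C] q_used=0 → run G
t=12: queue=[G,D,H,C] q_used=1 → run G
t=13: queue=[D,H,C,G] q_used=0 → run D
t=14: queue=[D,H,C,G] q_used=1 → run D
t=15: queue=[H,C,G,D] q_used=0 → run H
t=16: queue=[H,C,G,D] q_used=1 → run H
t=17: queue=[C,G,D,H] q_used=0 → run C
t=18: queue=[C,G,D,H] q_used=1 → run C
t=19: queue=[G,D,H,C] q_used=0 → run G
t=20: queue=[G,D,H,C] q_used=1 → run G
t=21: queue=[D,H,C,G] q_used=0 → run D
t=22: queue=[H,C,G] q_used=0 → run H
t=23: queue=[C,G] q_used=0 → run C
t=24: queue=[G] q_used=0 → run G
t=25: queue=[G] q_used=1 → run G
t=26: (idle)
t=27: (idle)
t=28: (idle)
t=29: (idle)
t=30: (idle)
t=31: (idle)
t=32: (idle)
t=33: (idle)
t=34: (idle)

context switches = 15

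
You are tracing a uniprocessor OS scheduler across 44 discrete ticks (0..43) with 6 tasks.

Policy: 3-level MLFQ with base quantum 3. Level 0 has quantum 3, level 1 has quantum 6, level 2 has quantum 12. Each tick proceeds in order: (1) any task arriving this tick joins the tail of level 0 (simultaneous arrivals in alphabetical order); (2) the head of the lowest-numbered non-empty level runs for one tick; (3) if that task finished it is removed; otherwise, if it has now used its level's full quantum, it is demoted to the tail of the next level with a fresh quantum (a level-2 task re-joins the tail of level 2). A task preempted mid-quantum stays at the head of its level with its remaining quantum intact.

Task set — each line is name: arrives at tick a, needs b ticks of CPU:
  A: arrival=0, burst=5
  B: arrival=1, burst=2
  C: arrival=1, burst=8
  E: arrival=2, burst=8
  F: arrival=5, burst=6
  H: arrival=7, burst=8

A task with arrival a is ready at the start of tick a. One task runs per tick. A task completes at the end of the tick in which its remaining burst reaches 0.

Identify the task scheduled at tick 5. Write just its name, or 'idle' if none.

t=0: L0/L1/L2 = A/-/- → run A
t=1: L0/L1/L2 = ABC/-/- → run A
t=2: L0/L1/L2 = ABCE/-/- → run A
t=3: L0/L1/L2 = BCE/A/- → run B
t=4: L0/L1/L2 = BCE/A/- → run B
t=5: L0/L1/L2 = CEF/A/- → run C
t=6: L0/L1/L2 = CEF/A/- → run C
t=7: L0/L1/L2 = CEFH/A/- → run C
t=8: L0/L1/L2 = EFH/AC/- → run E
t=9: L0/L1/L2 = EFH/AC/- → run E
t=10: L0/L1/L2 = EFH/AC/- → run E
t=11: L0/L1/L2 = FH/ACE/- → run F
t=12: L0/L1/L2 = FH/ACE/- → run F
t=13: L0/L1/L2 = FH/ACE/- → run F
t=14: L0/L1/L2 = H/ACEF/- → run H
t=15: L0/L1/L2 = H/ACEF/- → run H
t=16: L0/L1/L2 = H/ACEF/- → run H
t=17: L0/L1/L2 = -/ACEFH/- → run A
t=18: L0/L1/L2 = -/ACEFH/- → run A
t=19: L0/L1/L2 = -/CEFH/- → run C
t=20: L0/L1/L2 = -/CEFH/- → run C
t=21: L0/L1/L2 = -/CEFH/- → run C
t=22: L0/L1/L2 = -/CEFH/- → run C
t=23: L0/L1/L2 = -/CEFH/- → run C
t=24: L0/L1/L2 = -/EFH/- → run E
t=25: L0/L1/L2 = -/EFH/- → run E
t=26: L0/L1/L2 = -/EFH/- → run E
t=27: L0/L1/L2 = -/EFH/- → run E
t=28: L0/L1/L2 = -/EFH/- → run E
t=29: L0/L1/L2 = -/FH/- → run F
t=30: L0/L1/L2 = -/FH/- → run F
t=31: L0/L1/L2 = -/FH/- → run F
t=32: L0/L1/L2 = -/H/- → run H
t=33: L0/L1/L2 = -/H/- → run H
t=34: L0/L1/L2 = -/H/- → run H
t=35: L0/L1/L2 = -/H/- → run H
t=36: L0/L1/L2 = -/H/- → run H
t=37: (idle)
t=38: (idle)
t=39: (idle)
t=40: (idle)
t=41: (idle)
t=42: (idle)
t=43: (idle)

running at tick 5 = C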